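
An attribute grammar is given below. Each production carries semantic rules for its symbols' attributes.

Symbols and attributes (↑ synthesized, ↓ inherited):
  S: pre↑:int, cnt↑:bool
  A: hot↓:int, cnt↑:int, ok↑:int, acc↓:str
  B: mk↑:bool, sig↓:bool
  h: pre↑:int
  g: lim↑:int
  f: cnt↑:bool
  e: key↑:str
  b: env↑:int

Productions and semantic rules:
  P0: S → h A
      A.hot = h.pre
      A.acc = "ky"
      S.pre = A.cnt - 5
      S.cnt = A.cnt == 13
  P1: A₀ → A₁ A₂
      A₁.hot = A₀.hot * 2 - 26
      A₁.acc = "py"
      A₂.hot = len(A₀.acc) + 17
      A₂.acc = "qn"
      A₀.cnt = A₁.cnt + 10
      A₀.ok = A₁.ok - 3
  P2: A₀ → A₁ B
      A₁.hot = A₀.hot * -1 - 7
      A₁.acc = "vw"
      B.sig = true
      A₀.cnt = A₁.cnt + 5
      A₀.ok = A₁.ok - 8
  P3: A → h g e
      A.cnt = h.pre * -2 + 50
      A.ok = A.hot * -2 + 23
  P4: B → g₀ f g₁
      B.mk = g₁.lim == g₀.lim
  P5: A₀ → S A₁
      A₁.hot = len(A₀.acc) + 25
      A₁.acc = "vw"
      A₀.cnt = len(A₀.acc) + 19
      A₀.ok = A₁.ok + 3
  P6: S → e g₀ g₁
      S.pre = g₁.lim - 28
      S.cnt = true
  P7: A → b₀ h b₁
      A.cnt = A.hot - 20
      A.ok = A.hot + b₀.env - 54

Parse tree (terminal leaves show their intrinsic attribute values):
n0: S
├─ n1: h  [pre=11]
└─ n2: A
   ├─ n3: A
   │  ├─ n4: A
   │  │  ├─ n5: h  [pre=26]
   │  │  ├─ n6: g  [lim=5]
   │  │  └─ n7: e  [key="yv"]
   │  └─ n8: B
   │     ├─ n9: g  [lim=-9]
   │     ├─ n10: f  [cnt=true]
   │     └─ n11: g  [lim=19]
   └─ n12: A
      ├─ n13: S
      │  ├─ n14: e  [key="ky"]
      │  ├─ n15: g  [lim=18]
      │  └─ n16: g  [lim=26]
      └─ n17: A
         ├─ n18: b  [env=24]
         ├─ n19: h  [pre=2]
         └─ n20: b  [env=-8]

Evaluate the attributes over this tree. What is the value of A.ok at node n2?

1. n1.pre = 11  [terminal]
2. n2.hot = 11  [h.pre]
3. n2.acc = "ky"  ["ky"]
4. n3.hot = -4  [A₀.hot * 2 - 26]
5. n3.acc = "py"  ["py"]
6. n4.hot = -3  [A₀.hot * -1 - 7]
7. n4.acc = "vw"  ["vw"]
8. n5.pre = 26  [terminal]
9. n6.lim = 5  [terminal]
10. n7.key = "yv"  [terminal]
11. n4.cnt = -2  [h.pre * -2 + 50]
12. n4.ok = 29  [A.hot * -2 + 23]
13. n8.sig = true  [true]
14. n9.lim = -9  [terminal]
15. n10.cnt = true  [terminal]
16. n11.lim = 19  [terminal]
17. n8.mk = false  [g₁.lim == g₀.lim]
18. n3.cnt = 3  [A₁.cnt + 5]
19. n3.ok = 21  [A₁.ok - 8]
20. n12.hot = 19  [len(A₀.acc) + 17]
21. n12.acc = "qn"  ["qn"]
22. n14.key = "ky"  [terminal]
23. n15.lim = 18  [terminal]
24. n16.lim = 26  [terminal]
25. n13.pre = -2  [g₁.lim - 28]
26. n13.cnt = true  [true]
27. n17.hot = 27  [len(A₀.acc) + 25]
28. n17.acc = "vw"  ["vw"]
29. n18.env = 24  [terminal]
30. n19.pre = 2  [terminal]
31. n20.env = -8  [terminal]
32. n17.cnt = 7  [A.hot - 20]
33. n17.ok = -3  [A.hot + b₀.env - 54]
34. n12.cnt = 21  [len(A₀.acc) + 19]
35. n12.ok = 0  [A₁.ok + 3]
36. n2.cnt = 13  [A₁.cnt + 10]
37. n2.ok = 18  [A₁.ok - 3]
38. n0.pre = 8  [A.cnt - 5]
39. n0.cnt = true  [A.cnt == 13]

18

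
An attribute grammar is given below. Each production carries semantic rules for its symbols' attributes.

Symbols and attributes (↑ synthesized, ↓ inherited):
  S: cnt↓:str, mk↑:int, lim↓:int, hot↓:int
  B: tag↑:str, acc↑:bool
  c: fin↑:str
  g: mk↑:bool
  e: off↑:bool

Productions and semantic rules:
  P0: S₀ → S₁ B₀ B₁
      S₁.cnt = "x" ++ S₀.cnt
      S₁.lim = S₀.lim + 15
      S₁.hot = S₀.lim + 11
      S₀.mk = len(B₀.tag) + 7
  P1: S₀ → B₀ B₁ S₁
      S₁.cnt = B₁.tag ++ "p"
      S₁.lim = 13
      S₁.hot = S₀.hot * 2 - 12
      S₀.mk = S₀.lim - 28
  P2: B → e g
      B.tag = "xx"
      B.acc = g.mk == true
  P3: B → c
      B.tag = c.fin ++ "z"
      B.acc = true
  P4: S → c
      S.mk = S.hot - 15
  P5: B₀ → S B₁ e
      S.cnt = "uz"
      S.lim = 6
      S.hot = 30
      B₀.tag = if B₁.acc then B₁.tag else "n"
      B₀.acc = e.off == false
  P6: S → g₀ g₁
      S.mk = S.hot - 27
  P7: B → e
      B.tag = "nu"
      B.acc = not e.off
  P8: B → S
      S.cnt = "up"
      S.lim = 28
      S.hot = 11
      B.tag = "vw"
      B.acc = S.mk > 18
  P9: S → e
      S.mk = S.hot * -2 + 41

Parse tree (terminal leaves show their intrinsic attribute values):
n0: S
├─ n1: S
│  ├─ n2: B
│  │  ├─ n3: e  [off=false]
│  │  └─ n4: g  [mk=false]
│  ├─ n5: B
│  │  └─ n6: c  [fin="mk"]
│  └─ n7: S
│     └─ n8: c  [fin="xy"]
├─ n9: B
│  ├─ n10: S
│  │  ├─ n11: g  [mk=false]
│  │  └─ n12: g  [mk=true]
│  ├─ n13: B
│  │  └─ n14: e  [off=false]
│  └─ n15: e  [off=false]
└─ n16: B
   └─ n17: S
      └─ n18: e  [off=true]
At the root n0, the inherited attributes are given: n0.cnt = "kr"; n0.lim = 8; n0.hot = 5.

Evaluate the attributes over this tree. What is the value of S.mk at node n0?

9

1. n0.cnt = "kr"  [given at root]
2. n0.lim = 8  [given at root]
3. n0.hot = 5  [given at root]
4. n1.cnt = "xkr"  ["x" ++ S₀.cnt]
5. n1.lim = 23  [S₀.lim + 15]
6. n1.hot = 19  [S₀.lim + 11]
7. n3.off = false  [terminal]
8. n4.mk = false  [terminal]
9. n2.tag = "xx"  ["xx"]
10. n2.acc = false  [g.mk == true]
11. n6.fin = "mk"  [terminal]
12. n5.tag = "mkz"  [c.fin ++ "z"]
13. n5.acc = true  [true]
14. n7.cnt = "mkzp"  [B₁.tag ++ "p"]
15. n7.lim = 13  [13]
16. n7.hot = 26  [S₀.hot * 2 - 12]
17. n8.fin = "xy"  [terminal]
18. n7.mk = 11  [S.hot - 15]
19. n1.mk = -5  [S₀.lim - 28]
20. n10.cnt = "uz"  ["uz"]
21. n10.lim = 6  [6]
22. n10.hot = 30  [30]
23. n11.mk = false  [terminal]
24. n12.mk = true  [terminal]
25. n10.mk = 3  [S.hot - 27]
26. n14.off = false  [terminal]
27. n13.tag = "nu"  ["nu"]
28. n13.acc = true  [not e.off]
29. n15.off = false  [terminal]
30. n9.tag = "nu"  [if B₁.acc then B₁.tag else "n"]
31. n9.acc = true  [e.off == false]
32. n17.cnt = "up"  ["up"]
33. n17.lim = 28  [28]
34. n17.hot = 11  [11]
35. n18.off = true  [terminal]
36. n17.mk = 19  [S.hot * -2 + 41]
37. n16.tag = "vw"  ["vw"]
38. n16.acc = true  [S.mk > 18]
39. n0.mk = 9  [len(B₀.tag) + 7]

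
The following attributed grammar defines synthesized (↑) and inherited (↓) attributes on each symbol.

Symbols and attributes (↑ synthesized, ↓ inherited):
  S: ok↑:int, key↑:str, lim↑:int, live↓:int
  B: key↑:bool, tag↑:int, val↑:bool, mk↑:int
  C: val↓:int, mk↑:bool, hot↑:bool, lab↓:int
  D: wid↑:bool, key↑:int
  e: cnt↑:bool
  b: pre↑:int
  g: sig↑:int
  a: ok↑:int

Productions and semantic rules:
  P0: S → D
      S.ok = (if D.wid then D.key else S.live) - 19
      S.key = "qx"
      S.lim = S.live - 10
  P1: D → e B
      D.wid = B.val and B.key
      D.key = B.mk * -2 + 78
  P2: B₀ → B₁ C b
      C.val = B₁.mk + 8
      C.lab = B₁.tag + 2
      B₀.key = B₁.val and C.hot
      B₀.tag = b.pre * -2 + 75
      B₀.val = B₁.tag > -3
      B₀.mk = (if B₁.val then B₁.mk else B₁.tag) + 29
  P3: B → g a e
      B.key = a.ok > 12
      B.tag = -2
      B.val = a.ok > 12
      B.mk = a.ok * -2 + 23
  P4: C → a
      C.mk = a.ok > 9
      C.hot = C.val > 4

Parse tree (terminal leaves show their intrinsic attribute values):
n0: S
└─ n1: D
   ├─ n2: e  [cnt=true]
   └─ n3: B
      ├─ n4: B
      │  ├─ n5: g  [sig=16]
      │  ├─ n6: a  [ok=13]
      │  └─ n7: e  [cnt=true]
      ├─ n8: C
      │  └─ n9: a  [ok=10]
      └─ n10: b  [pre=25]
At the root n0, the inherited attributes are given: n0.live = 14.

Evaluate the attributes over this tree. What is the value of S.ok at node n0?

7

1. n0.live = 14  [given at root]
2. n2.cnt = true  [terminal]
3. n5.sig = 16  [terminal]
4. n6.ok = 13  [terminal]
5. n7.cnt = true  [terminal]
6. n4.key = true  [a.ok > 12]
7. n4.tag = -2  [-2]
8. n4.val = true  [a.ok > 12]
9. n4.mk = -3  [a.ok * -2 + 23]
10. n8.val = 5  [B₁.mk + 8]
11. n8.lab = 0  [B₁.tag + 2]
12. n9.ok = 10  [terminal]
13. n8.mk = true  [a.ok > 9]
14. n8.hot = true  [C.val > 4]
15. n10.pre = 25  [terminal]
16. n3.key = true  [B₁.val and C.hot]
17. n3.tag = 25  [b.pre * -2 + 75]
18. n3.val = true  [B₁.tag > -3]
19. n3.mk = 26  [(if B₁.val then B₁.mk else B₁.tag) + 29]
20. n1.wid = true  [B.val and B.key]
21. n1.key = 26  [B.mk * -2 + 78]
22. n0.ok = 7  [(if D.wid then D.key else S.live) - 19]
23. n0.key = "qx"  ["qx"]
24. n0.lim = 4  [S.live - 10]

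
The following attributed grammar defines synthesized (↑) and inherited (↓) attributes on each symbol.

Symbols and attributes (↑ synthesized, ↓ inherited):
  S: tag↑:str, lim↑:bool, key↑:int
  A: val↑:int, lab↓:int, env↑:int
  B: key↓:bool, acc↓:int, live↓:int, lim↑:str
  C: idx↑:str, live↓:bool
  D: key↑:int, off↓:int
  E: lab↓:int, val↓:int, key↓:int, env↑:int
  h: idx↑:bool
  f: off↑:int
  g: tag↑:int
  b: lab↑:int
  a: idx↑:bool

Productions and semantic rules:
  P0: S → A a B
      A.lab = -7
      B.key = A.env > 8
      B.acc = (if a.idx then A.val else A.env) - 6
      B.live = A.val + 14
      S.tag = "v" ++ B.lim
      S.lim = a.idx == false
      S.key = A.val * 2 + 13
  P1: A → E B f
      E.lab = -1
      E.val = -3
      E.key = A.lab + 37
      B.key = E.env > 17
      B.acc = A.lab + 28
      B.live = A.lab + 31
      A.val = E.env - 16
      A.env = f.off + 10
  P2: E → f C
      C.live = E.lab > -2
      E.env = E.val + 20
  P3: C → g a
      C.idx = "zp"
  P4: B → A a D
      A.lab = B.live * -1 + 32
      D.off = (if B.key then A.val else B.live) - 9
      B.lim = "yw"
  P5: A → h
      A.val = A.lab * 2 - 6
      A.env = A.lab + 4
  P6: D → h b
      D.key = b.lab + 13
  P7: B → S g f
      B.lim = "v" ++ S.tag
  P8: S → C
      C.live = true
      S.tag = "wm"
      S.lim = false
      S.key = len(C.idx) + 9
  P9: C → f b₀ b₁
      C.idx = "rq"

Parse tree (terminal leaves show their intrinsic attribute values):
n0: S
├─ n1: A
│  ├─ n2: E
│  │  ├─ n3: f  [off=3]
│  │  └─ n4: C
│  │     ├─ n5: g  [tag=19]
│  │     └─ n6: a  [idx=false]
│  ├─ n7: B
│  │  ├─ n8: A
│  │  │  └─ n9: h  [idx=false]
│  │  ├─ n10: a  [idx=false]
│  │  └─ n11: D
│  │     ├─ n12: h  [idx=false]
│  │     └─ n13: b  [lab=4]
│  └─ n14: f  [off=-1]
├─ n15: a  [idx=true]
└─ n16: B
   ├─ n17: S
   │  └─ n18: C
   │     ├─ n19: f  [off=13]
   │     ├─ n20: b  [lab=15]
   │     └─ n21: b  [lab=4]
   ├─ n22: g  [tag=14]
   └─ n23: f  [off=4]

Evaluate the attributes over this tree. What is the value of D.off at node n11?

15

1. n1.lab = -7  [-7]
2. n2.lab = -1  [-1]
3. n2.val = -3  [-3]
4. n2.key = 30  [A.lab + 37]
5. n3.off = 3  [terminal]
6. n4.live = true  [E.lab > -2]
7. n5.tag = 19  [terminal]
8. n6.idx = false  [terminal]
9. n4.idx = "zp"  ["zp"]
10. n2.env = 17  [E.val + 20]
11. n7.key = false  [E.env > 17]
12. n7.acc = 21  [A.lab + 28]
13. n7.live = 24  [A.lab + 31]
14. n8.lab = 8  [B.live * -1 + 32]
15. n9.idx = false  [terminal]
16. n8.val = 10  [A.lab * 2 - 6]
17. n8.env = 12  [A.lab + 4]
18. n10.idx = false  [terminal]
19. n11.off = 15  [(if B.key then A.val else B.live) - 9]
20. n12.idx = false  [terminal]
21. n13.lab = 4  [terminal]
22. n11.key = 17  [b.lab + 13]
23. n7.lim = "yw"  ["yw"]
24. n14.off = -1  [terminal]
25. n1.val = 1  [E.env - 16]
26. n1.env = 9  [f.off + 10]
27. n15.idx = true  [terminal]
28. n16.key = true  [A.env > 8]
29. n16.acc = -5  [(if a.idx then A.val else A.env) - 6]
30. n16.live = 15  [A.val + 14]
31. n18.live = true  [true]
32. n19.off = 13  [terminal]
33. n20.lab = 15  [terminal]
34. n21.lab = 4  [terminal]
35. n18.idx = "rq"  ["rq"]
36. n17.tag = "wm"  ["wm"]
37. n17.lim = false  [false]
38. n17.key = 11  [len(C.idx) + 9]
39. n22.tag = 14  [terminal]
40. n23.off = 4  [terminal]
41. n16.lim = "vwm"  ["v" ++ S.tag]
42. n0.tag = "vvwm"  ["v" ++ B.lim]
43. n0.lim = false  [a.idx == false]
44. n0.key = 15  [A.val * 2 + 13]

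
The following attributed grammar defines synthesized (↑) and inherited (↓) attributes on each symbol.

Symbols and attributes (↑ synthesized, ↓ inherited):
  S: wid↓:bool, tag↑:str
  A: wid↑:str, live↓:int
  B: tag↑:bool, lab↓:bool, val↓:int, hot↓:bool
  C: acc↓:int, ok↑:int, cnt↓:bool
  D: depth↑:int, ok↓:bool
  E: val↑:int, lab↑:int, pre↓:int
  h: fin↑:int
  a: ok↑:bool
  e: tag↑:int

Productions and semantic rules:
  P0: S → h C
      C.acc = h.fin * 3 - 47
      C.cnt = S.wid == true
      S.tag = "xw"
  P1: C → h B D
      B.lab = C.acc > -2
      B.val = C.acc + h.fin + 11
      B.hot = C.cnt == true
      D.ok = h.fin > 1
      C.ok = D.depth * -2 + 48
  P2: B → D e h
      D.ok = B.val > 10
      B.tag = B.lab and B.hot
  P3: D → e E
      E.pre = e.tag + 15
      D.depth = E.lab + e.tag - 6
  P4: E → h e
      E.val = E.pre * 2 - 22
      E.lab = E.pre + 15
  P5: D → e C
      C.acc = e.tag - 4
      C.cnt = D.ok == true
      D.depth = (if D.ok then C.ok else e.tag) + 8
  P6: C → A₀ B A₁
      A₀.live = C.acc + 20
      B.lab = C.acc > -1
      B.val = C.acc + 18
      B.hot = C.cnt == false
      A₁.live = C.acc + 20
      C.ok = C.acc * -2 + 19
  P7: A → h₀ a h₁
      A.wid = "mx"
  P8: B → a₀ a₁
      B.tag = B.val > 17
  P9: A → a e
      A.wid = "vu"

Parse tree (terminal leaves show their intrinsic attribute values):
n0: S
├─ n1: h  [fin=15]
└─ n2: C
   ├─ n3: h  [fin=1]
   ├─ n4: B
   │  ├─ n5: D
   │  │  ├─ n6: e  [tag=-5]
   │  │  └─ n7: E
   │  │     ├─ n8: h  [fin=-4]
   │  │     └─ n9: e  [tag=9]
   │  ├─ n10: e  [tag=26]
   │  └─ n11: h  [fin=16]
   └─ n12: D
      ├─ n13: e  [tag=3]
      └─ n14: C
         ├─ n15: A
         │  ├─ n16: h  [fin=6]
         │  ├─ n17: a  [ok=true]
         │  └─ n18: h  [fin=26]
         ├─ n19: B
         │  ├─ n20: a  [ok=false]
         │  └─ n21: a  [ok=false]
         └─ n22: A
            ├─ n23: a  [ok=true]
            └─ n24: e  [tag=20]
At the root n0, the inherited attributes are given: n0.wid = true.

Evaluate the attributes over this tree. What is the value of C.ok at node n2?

26

1. n0.wid = true  [given at root]
2. n1.fin = 15  [terminal]
3. n2.acc = -2  [h.fin * 3 - 47]
4. n2.cnt = true  [S.wid == true]
5. n3.fin = 1  [terminal]
6. n4.lab = false  [C.acc > -2]
7. n4.val = 10  [C.acc + h.fin + 11]
8. n4.hot = true  [C.cnt == true]
9. n5.ok = false  [B.val > 10]
10. n6.tag = -5  [terminal]
11. n7.pre = 10  [e.tag + 15]
12. n8.fin = -4  [terminal]
13. n9.tag = 9  [terminal]
14. n7.val = -2  [E.pre * 2 - 22]
15. n7.lab = 25  [E.pre + 15]
16. n5.depth = 14  [E.lab + e.tag - 6]
17. n10.tag = 26  [terminal]
18. n11.fin = 16  [terminal]
19. n4.tag = false  [B.lab and B.hot]
20. n12.ok = false  [h.fin > 1]
21. n13.tag = 3  [terminal]
22. n14.acc = -1  [e.tag - 4]
23. n14.cnt = false  [D.ok == true]
24. n15.live = 19  [C.acc + 20]
25. n16.fin = 6  [terminal]
26. n17.ok = true  [terminal]
27. n18.fin = 26  [terminal]
28. n15.wid = "mx"  ["mx"]
29. n19.lab = false  [C.acc > -1]
30. n19.val = 17  [C.acc + 18]
31. n19.hot = true  [C.cnt == false]
32. n20.ok = false  [terminal]
33. n21.ok = false  [terminal]
34. n19.tag = false  [B.val > 17]
35. n22.live = 19  [C.acc + 20]
36. n23.ok = true  [terminal]
37. n24.tag = 20  [terminal]
38. n22.wid = "vu"  ["vu"]
39. n14.ok = 21  [C.acc * -2 + 19]
40. n12.depth = 11  [(if D.ok then C.ok else e.tag) + 8]
41. n2.ok = 26  [D.depth * -2 + 48]
42. n0.tag = "xw"  ["xw"]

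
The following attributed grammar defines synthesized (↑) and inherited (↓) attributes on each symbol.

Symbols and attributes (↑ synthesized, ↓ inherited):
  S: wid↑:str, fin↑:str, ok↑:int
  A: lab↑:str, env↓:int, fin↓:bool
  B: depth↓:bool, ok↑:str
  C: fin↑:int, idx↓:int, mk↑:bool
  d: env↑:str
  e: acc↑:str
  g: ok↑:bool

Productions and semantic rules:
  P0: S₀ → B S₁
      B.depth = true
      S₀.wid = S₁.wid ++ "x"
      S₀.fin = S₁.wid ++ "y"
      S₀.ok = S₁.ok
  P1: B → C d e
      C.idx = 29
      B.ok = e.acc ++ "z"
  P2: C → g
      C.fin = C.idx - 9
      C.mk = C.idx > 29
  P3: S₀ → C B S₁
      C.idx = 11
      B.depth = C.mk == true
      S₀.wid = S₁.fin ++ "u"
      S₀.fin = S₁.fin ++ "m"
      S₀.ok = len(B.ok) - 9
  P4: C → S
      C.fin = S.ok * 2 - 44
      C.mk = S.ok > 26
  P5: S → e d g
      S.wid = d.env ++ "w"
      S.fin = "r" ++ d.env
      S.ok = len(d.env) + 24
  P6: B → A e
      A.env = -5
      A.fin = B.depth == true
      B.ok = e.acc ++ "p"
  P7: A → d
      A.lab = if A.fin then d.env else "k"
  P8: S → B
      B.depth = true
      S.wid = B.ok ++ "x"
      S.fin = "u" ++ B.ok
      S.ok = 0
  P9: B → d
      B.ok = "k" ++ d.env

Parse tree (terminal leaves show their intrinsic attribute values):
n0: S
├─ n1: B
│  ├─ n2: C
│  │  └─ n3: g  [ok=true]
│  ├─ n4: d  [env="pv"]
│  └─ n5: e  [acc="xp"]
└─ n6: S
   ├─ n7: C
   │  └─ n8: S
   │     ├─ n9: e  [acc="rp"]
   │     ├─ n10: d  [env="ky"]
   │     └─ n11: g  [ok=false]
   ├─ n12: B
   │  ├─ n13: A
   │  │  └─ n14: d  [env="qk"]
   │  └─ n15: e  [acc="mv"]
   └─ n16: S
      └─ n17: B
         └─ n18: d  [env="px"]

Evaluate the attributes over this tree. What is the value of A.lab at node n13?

"k"

1. n1.depth = true  [true]
2. n2.idx = 29  [29]
3. n3.ok = true  [terminal]
4. n2.fin = 20  [C.idx - 9]
5. n2.mk = false  [C.idx > 29]
6. n4.env = "pv"  [terminal]
7. n5.acc = "xp"  [terminal]
8. n1.ok = "xpz"  [e.acc ++ "z"]
9. n7.idx = 11  [11]
10. n9.acc = "rp"  [terminal]
11. n10.env = "ky"  [terminal]
12. n11.ok = false  [terminal]
13. n8.wid = "kyw"  [d.env ++ "w"]
14. n8.fin = "rky"  ["r" ++ d.env]
15. n8.ok = 26  [len(d.env) + 24]
16. n7.fin = 8  [S.ok * 2 - 44]
17. n7.mk = false  [S.ok > 26]
18. n12.depth = false  [C.mk == true]
19. n13.env = -5  [-5]
20. n13.fin = false  [B.depth == true]
21. n14.env = "qk"  [terminal]
22. n13.lab = "k"  [if A.fin then d.env else "k"]
23. n15.acc = "mv"  [terminal]
24. n12.ok = "mvp"  [e.acc ++ "p"]
25. n17.depth = true  [true]
26. n18.env = "px"  [terminal]
27. n17.ok = "kpx"  ["k" ++ d.env]
28. n16.wid = "kpxx"  [B.ok ++ "x"]
29. n16.fin = "ukpx"  ["u" ++ B.ok]
30. n16.ok = 0  [0]
31. n6.wid = "ukpxu"  [S₁.fin ++ "u"]
32. n6.fin = "ukpxm"  [S₁.fin ++ "m"]
33. n6.ok = -6  [len(B.ok) - 9]
34. n0.wid = "ukpxux"  [S₁.wid ++ "x"]
35. n0.fin = "ukpxuy"  [S₁.wid ++ "y"]
36. n0.ok = -6  [S₁.ok]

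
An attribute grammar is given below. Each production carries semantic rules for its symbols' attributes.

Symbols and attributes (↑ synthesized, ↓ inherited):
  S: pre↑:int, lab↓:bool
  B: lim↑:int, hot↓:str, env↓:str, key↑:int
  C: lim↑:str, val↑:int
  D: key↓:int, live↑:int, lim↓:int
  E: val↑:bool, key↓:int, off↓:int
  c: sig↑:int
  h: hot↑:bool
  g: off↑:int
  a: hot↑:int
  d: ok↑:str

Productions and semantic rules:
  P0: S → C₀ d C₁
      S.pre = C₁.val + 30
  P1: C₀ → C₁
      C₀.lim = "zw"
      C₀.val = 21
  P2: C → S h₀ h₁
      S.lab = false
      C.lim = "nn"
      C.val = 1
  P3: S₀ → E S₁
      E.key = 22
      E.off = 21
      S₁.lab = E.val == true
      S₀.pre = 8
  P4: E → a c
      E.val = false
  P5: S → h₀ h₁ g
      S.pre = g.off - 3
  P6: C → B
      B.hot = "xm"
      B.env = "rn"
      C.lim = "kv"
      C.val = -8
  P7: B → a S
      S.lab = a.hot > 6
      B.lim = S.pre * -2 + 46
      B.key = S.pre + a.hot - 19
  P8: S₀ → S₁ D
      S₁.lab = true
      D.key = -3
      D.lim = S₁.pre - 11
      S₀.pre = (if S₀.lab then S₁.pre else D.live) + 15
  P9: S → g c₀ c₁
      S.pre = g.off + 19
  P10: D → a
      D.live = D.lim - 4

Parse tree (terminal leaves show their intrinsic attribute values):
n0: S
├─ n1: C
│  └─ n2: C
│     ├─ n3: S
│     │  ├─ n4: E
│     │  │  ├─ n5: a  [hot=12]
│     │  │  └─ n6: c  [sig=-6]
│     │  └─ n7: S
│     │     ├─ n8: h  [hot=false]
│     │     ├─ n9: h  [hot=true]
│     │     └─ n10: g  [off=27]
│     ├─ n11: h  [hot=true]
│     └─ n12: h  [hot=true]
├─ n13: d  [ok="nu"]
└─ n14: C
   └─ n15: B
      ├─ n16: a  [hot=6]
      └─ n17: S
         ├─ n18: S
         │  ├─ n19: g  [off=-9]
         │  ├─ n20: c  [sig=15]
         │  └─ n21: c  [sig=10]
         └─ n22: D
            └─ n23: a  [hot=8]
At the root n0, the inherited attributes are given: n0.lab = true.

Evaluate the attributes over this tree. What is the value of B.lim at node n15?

1. n0.lab = true  [given at root]
2. n3.lab = false  [false]
3. n4.key = 22  [22]
4. n4.off = 21  [21]
5. n5.hot = 12  [terminal]
6. n6.sig = -6  [terminal]
7. n4.val = false  [false]
8. n7.lab = false  [E.val == true]
9. n8.hot = false  [terminal]
10. n9.hot = true  [terminal]
11. n10.off = 27  [terminal]
12. n7.pre = 24  [g.off - 3]
13. n3.pre = 8  [8]
14. n11.hot = true  [terminal]
15. n12.hot = true  [terminal]
16. n2.lim = "nn"  ["nn"]
17. n2.val = 1  [1]
18. n1.lim = "zw"  ["zw"]
19. n1.val = 21  [21]
20. n13.ok = "nu"  [terminal]
21. n15.hot = "xm"  ["xm"]
22. n15.env = "rn"  ["rn"]
23. n16.hot = 6  [terminal]
24. n17.lab = false  [a.hot > 6]
25. n18.lab = true  [true]
26. n19.off = -9  [terminal]
27. n20.sig = 15  [terminal]
28. n21.sig = 10  [terminal]
29. n18.pre = 10  [g.off + 19]
30. n22.key = -3  [-3]
31. n22.lim = -1  [S₁.pre - 11]
32. n23.hot = 8  [terminal]
33. n22.live = -5  [D.lim - 4]
34. n17.pre = 10  [(if S₀.lab then S₁.pre else D.live) + 15]
35. n15.lim = 26  [S.pre * -2 + 46]
36. n15.key = -3  [S.pre + a.hot - 19]
37. n14.lim = "kv"  ["kv"]
38. n14.val = -8  [-8]
39. n0.pre = 22  [C₁.val + 30]

26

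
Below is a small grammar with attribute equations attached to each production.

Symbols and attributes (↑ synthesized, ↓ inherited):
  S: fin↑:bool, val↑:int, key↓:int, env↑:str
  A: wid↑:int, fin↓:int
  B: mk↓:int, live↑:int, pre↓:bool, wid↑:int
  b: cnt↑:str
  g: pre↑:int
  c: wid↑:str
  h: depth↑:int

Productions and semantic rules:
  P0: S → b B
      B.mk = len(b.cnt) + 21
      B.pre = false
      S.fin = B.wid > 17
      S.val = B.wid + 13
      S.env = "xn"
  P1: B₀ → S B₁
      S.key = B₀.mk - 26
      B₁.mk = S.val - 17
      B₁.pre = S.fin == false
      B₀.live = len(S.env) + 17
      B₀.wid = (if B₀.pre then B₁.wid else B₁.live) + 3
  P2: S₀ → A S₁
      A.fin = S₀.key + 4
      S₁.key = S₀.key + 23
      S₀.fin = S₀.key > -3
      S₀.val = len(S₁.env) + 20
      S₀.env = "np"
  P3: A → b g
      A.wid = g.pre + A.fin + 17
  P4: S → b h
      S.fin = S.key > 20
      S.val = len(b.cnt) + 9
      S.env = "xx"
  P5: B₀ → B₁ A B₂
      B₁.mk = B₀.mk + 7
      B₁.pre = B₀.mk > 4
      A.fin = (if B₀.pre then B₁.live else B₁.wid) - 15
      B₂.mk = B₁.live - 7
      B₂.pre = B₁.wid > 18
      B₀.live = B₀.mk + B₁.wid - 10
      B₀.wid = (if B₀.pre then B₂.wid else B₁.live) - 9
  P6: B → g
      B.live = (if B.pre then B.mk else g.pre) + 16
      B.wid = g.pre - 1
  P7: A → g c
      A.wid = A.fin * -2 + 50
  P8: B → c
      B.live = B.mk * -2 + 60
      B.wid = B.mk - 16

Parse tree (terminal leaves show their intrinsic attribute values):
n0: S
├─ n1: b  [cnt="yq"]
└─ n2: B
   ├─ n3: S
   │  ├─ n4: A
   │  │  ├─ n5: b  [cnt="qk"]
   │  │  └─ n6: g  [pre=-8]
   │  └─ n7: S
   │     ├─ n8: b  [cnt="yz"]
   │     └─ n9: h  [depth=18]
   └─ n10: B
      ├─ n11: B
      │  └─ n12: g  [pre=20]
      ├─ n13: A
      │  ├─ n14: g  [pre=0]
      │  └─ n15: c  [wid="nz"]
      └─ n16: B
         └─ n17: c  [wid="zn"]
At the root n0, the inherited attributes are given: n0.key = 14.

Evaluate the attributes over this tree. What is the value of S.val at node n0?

1. n0.key = 14  [given at root]
2. n1.cnt = "yq"  [terminal]
3. n2.mk = 23  [len(b.cnt) + 21]
4. n2.pre = false  [false]
5. n3.key = -3  [B₀.mk - 26]
6. n4.fin = 1  [S₀.key + 4]
7. n5.cnt = "qk"  [terminal]
8. n6.pre = -8  [terminal]
9. n4.wid = 10  [g.pre + A.fin + 17]
10. n7.key = 20  [S₀.key + 23]
11. n8.cnt = "yz"  [terminal]
12. n9.depth = 18  [terminal]
13. n7.fin = false  [S.key > 20]
14. n7.val = 11  [len(b.cnt) + 9]
15. n7.env = "xx"  ["xx"]
16. n3.fin = false  [S₀.key > -3]
17. n3.val = 22  [len(S₁.env) + 20]
18. n3.env = "np"  ["np"]
19. n10.mk = 5  [S.val - 17]
20. n10.pre = true  [S.fin == false]
21. n11.mk = 12  [B₀.mk + 7]
22. n11.pre = true  [B₀.mk > 4]
23. n12.pre = 20  [terminal]
24. n11.live = 28  [(if B.pre then B.mk else g.pre) + 16]
25. n11.wid = 19  [g.pre - 1]
26. n13.fin = 13  [(if B₀.pre then B₁.live else B₁.wid) - 15]
27. n14.pre = 0  [terminal]
28. n15.wid = "nz"  [terminal]
29. n13.wid = 24  [A.fin * -2 + 50]
30. n16.mk = 21  [B₁.live - 7]
31. n16.pre = true  [B₁.wid > 18]
32. n17.wid = "zn"  [terminal]
33. n16.live = 18  [B.mk * -2 + 60]
34. n16.wid = 5  [B.mk - 16]
35. n10.live = 14  [B₀.mk + B₁.wid - 10]
36. n10.wid = -4  [(if B₀.pre then B₂.wid else B₁.live) - 9]
37. n2.live = 19  [len(S.env) + 17]
38. n2.wid = 17  [(if B₀.pre then B₁.wid else B₁.live) + 3]
39. n0.fin = false  [B.wid > 17]
40. n0.val = 30  [B.wid + 13]
41. n0.env = "xn"  ["xn"]

30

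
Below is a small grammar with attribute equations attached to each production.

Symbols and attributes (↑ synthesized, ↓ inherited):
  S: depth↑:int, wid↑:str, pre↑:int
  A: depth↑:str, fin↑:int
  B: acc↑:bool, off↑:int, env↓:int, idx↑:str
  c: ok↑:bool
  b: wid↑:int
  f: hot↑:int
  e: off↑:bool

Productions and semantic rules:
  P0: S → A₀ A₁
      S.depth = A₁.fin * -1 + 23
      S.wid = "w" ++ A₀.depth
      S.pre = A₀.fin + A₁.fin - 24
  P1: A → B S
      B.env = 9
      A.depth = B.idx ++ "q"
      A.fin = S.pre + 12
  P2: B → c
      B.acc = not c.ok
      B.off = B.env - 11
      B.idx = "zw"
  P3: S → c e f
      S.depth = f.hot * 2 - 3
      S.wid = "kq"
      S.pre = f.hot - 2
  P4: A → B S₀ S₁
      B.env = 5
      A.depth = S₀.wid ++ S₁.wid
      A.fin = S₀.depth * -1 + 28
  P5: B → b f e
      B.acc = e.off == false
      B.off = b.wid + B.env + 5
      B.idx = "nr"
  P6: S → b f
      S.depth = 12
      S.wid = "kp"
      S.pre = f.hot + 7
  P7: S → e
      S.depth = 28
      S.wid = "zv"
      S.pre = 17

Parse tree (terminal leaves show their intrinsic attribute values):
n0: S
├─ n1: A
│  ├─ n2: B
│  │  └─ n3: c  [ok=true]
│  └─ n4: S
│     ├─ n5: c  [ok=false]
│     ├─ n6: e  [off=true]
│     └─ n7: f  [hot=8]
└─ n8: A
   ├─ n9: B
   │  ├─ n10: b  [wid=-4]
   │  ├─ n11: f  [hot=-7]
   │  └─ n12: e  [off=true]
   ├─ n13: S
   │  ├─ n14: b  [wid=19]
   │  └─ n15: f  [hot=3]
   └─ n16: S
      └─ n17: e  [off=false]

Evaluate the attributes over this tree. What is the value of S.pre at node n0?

10

1. n2.env = 9  [9]
2. n3.ok = true  [terminal]
3. n2.acc = false  [not c.ok]
4. n2.off = -2  [B.env - 11]
5. n2.idx = "zw"  ["zw"]
6. n5.ok = false  [terminal]
7. n6.off = true  [terminal]
8. n7.hot = 8  [terminal]
9. n4.depth = 13  [f.hot * 2 - 3]
10. n4.wid = "kq"  ["kq"]
11. n4.pre = 6  [f.hot - 2]
12. n1.depth = "zwq"  [B.idx ++ "q"]
13. n1.fin = 18  [S.pre + 12]
14. n9.env = 5  [5]
15. n10.wid = -4  [terminal]
16. n11.hot = -7  [terminal]
17. n12.off = true  [terminal]
18. n9.acc = false  [e.off == false]
19. n9.off = 6  [b.wid + B.env + 5]
20. n9.idx = "nr"  ["nr"]
21. n14.wid = 19  [terminal]
22. n15.hot = 3  [terminal]
23. n13.depth = 12  [12]
24. n13.wid = "kp"  ["kp"]
25. n13.pre = 10  [f.hot + 7]
26. n17.off = false  [terminal]
27. n16.depth = 28  [28]
28. n16.wid = "zv"  ["zv"]
29. n16.pre = 17  [17]
30. n8.depth = "kpzv"  [S₀.wid ++ S₁.wid]
31. n8.fin = 16  [S₀.depth * -1 + 28]
32. n0.depth = 7  [A₁.fin * -1 + 23]
33. n0.wid = "wzwq"  ["w" ++ A₀.depth]
34. n0.pre = 10  [A₀.fin + A₁.fin - 24]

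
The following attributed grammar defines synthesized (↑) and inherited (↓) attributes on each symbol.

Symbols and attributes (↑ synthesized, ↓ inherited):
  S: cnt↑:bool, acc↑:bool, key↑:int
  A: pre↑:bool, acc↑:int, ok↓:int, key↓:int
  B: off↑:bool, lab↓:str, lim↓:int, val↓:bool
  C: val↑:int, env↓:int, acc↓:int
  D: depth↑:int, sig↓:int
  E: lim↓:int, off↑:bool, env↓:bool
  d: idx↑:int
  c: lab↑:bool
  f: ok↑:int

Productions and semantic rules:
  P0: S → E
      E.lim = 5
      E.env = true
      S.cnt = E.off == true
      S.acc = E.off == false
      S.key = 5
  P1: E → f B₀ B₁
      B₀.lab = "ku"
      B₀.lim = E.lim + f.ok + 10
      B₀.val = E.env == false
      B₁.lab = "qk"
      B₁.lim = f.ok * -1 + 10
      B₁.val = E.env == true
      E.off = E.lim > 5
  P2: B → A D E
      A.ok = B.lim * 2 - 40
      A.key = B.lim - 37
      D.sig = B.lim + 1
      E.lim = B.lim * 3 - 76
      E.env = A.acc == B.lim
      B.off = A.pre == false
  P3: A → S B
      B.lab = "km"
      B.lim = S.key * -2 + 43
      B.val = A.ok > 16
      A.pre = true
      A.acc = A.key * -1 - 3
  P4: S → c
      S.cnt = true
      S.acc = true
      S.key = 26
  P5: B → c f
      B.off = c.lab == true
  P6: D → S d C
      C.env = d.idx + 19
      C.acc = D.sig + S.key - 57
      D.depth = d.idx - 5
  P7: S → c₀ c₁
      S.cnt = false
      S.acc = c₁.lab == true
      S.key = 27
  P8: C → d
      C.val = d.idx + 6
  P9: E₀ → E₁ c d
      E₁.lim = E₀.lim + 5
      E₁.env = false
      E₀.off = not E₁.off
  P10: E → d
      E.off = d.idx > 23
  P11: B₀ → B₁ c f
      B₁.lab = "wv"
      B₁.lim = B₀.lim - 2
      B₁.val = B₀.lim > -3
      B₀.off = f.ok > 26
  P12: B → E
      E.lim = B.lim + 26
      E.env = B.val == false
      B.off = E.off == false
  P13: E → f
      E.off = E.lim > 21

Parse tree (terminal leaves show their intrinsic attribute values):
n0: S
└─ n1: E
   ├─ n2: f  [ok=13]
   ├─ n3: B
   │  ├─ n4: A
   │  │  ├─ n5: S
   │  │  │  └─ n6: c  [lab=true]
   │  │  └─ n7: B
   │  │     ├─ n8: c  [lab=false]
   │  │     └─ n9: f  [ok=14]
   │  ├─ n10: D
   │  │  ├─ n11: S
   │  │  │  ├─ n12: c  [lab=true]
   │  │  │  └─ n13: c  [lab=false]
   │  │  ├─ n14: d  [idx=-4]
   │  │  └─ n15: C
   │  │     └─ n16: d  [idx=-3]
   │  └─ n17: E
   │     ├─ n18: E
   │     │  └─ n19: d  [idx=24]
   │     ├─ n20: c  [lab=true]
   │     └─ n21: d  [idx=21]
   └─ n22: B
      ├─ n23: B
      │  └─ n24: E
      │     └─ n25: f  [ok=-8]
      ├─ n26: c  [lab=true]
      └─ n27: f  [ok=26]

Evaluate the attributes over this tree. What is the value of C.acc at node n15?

-1

1. n1.lim = 5  [5]
2. n1.env = true  [true]
3. n2.ok = 13  [terminal]
4. n3.lab = "ku"  ["ku"]
5. n3.lim = 28  [E.lim + f.ok + 10]
6. n3.val = false  [E.env == false]
7. n4.ok = 16  [B.lim * 2 - 40]
8. n4.key = -9  [B.lim - 37]
9. n6.lab = true  [terminal]
10. n5.cnt = true  [true]
11. n5.acc = true  [true]
12. n5.key = 26  [26]
13. n7.lab = "km"  ["km"]
14. n7.lim = -9  [S.key * -2 + 43]
15. n7.val = false  [A.ok > 16]
16. n8.lab = false  [terminal]
17. n9.ok = 14  [terminal]
18. n7.off = false  [c.lab == true]
19. n4.pre = true  [true]
20. n4.acc = 6  [A.key * -1 - 3]
21. n10.sig = 29  [B.lim + 1]
22. n12.lab = true  [terminal]
23. n13.lab = false  [terminal]
24. n11.cnt = false  [false]
25. n11.acc = false  [c₁.lab == true]
26. n11.key = 27  [27]
27. n14.idx = -4  [terminal]
28. n15.env = 15  [d.idx + 19]
29. n15.acc = -1  [D.sig + S.key - 57]
30. n16.idx = -3  [terminal]
31. n15.val = 3  [d.idx + 6]
32. n10.depth = -9  [d.idx - 5]
33. n17.lim = 8  [B.lim * 3 - 76]
34. n17.env = false  [A.acc == B.lim]
35. n18.lim = 13  [E₀.lim + 5]
36. n18.env = false  [false]
37. n19.idx = 24  [terminal]
38. n18.off = true  [d.idx > 23]
39. n20.lab = true  [terminal]
40. n21.idx = 21  [terminal]
41. n17.off = false  [not E₁.off]
42. n3.off = false  [A.pre == false]
43. n22.lab = "qk"  ["qk"]
44. n22.lim = -3  [f.ok * -1 + 10]
45. n22.val = true  [E.env == true]
46. n23.lab = "wv"  ["wv"]
47. n23.lim = -5  [B₀.lim - 2]
48. n23.val = false  [B₀.lim > -3]
49. n24.lim = 21  [B.lim + 26]
50. n24.env = true  [B.val == false]
51. n25.ok = -8  [terminal]
52. n24.off = false  [E.lim > 21]
53. n23.off = true  [E.off == false]
54. n26.lab = true  [terminal]
55. n27.ok = 26  [terminal]
56. n22.off = false  [f.ok > 26]
57. n1.off = false  [E.lim > 5]
58. n0.cnt = false  [E.off == true]
59. n0.acc = true  [E.off == false]
60. n0.key = 5  [5]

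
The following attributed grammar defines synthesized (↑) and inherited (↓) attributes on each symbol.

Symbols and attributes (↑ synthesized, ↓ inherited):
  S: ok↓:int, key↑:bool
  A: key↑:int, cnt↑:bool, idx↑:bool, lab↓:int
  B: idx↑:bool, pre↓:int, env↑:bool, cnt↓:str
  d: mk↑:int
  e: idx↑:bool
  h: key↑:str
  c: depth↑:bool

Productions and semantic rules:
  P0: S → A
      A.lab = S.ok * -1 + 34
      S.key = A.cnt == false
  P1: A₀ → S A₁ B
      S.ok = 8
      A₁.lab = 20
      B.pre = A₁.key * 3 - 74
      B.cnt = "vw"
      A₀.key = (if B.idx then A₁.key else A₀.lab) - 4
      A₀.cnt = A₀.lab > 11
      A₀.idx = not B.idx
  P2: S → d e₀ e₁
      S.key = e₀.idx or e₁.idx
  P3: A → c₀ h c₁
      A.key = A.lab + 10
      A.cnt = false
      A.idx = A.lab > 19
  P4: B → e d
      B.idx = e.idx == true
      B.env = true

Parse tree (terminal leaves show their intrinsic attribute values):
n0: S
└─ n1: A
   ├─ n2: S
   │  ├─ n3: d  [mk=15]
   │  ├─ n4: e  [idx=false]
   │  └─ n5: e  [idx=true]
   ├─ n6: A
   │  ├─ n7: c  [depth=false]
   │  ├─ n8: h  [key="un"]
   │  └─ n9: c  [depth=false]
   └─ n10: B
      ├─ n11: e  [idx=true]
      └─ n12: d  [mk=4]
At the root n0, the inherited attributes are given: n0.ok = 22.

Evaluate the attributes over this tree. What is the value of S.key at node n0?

false

1. n0.ok = 22  [given at root]
2. n1.lab = 12  [S.ok * -1 + 34]
3. n2.ok = 8  [8]
4. n3.mk = 15  [terminal]
5. n4.idx = false  [terminal]
6. n5.idx = true  [terminal]
7. n2.key = true  [e₀.idx or e₁.idx]
8. n6.lab = 20  [20]
9. n7.depth = false  [terminal]
10. n8.key = "un"  [terminal]
11. n9.depth = false  [terminal]
12. n6.key = 30  [A.lab + 10]
13. n6.cnt = false  [false]
14. n6.idx = true  [A.lab > 19]
15. n10.pre = 16  [A₁.key * 3 - 74]
16. n10.cnt = "vw"  ["vw"]
17. n11.idx = true  [terminal]
18. n12.mk = 4  [terminal]
19. n10.idx = true  [e.idx == true]
20. n10.env = true  [true]
21. n1.key = 26  [(if B.idx then A₁.key else A₀.lab) - 4]
22. n1.cnt = true  [A₀.lab > 11]
23. n1.idx = false  [not B.idx]
24. n0.key = false  [A.cnt == false]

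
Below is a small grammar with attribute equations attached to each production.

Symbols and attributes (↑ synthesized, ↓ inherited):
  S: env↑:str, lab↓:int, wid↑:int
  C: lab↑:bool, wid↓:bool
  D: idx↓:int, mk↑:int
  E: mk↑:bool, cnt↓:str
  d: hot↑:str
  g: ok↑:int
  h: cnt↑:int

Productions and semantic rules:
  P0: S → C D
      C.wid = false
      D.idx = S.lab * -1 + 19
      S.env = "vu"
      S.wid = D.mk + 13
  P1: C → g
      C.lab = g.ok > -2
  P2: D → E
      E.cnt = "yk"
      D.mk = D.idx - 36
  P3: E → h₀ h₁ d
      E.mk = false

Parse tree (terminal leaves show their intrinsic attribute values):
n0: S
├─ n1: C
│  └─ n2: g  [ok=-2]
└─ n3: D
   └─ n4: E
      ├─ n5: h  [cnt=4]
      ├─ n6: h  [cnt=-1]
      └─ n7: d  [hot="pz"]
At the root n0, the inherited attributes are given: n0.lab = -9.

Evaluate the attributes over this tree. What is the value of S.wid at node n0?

1. n0.lab = -9  [given at root]
2. n1.wid = false  [false]
3. n2.ok = -2  [terminal]
4. n1.lab = false  [g.ok > -2]
5. n3.idx = 28  [S.lab * -1 + 19]
6. n4.cnt = "yk"  ["yk"]
7. n5.cnt = 4  [terminal]
8. n6.cnt = -1  [terminal]
9. n7.hot = "pz"  [terminal]
10. n4.mk = false  [false]
11. n3.mk = -8  [D.idx - 36]
12. n0.env = "vu"  ["vu"]
13. n0.wid = 5  [D.mk + 13]

5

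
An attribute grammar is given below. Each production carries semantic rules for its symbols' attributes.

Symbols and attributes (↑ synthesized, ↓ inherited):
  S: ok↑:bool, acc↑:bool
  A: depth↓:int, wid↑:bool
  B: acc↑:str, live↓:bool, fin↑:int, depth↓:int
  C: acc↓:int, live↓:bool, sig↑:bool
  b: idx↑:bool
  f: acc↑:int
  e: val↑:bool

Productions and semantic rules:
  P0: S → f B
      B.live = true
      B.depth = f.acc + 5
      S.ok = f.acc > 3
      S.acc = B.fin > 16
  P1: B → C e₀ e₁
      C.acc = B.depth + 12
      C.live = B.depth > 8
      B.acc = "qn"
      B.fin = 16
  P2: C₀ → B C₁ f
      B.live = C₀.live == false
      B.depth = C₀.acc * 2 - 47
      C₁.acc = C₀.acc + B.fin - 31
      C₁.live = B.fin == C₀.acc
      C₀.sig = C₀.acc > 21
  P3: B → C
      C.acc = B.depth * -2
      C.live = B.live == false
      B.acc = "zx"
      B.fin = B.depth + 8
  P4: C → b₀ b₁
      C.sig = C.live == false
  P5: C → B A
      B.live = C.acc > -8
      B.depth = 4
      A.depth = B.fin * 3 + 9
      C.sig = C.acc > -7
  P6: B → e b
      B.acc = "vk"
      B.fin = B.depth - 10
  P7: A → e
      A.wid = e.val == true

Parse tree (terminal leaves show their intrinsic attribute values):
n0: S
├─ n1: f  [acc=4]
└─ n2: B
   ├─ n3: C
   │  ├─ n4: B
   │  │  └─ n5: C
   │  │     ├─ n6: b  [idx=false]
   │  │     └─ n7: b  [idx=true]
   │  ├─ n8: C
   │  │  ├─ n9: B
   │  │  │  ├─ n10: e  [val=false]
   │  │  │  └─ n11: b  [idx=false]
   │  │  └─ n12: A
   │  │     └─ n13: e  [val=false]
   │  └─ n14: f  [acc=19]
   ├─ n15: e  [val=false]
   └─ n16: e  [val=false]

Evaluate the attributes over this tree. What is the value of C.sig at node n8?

false

1. n1.acc = 4  [terminal]
2. n2.live = true  [true]
3. n2.depth = 9  [f.acc + 5]
4. n3.acc = 21  [B.depth + 12]
5. n3.live = true  [B.depth > 8]
6. n4.live = false  [C₀.live == false]
7. n4.depth = -5  [C₀.acc * 2 - 47]
8. n5.acc = 10  [B.depth * -2]
9. n5.live = true  [B.live == false]
10. n6.idx = false  [terminal]
11. n7.idx = true  [terminal]
12. n5.sig = false  [C.live == false]
13. n4.acc = "zx"  ["zx"]
14. n4.fin = 3  [B.depth + 8]
15. n8.acc = -7  [C₀.acc + B.fin - 31]
16. n8.live = false  [B.fin == C₀.acc]
17. n9.live = true  [C.acc > -8]
18. n9.depth = 4  [4]
19. n10.val = false  [terminal]
20. n11.idx = false  [terminal]
21. n9.acc = "vk"  ["vk"]
22. n9.fin = -6  [B.depth - 10]
23. n12.depth = -9  [B.fin * 3 + 9]
24. n13.val = false  [terminal]
25. n12.wid = false  [e.val == true]
26. n8.sig = false  [C.acc > -7]
27. n14.acc = 19  [terminal]
28. n3.sig = false  [C₀.acc > 21]
29. n15.val = false  [terminal]
30. n16.val = false  [terminal]
31. n2.acc = "qn"  ["qn"]
32. n2.fin = 16  [16]
33. n0.ok = true  [f.acc > 3]
34. n0.acc = false  [B.fin > 16]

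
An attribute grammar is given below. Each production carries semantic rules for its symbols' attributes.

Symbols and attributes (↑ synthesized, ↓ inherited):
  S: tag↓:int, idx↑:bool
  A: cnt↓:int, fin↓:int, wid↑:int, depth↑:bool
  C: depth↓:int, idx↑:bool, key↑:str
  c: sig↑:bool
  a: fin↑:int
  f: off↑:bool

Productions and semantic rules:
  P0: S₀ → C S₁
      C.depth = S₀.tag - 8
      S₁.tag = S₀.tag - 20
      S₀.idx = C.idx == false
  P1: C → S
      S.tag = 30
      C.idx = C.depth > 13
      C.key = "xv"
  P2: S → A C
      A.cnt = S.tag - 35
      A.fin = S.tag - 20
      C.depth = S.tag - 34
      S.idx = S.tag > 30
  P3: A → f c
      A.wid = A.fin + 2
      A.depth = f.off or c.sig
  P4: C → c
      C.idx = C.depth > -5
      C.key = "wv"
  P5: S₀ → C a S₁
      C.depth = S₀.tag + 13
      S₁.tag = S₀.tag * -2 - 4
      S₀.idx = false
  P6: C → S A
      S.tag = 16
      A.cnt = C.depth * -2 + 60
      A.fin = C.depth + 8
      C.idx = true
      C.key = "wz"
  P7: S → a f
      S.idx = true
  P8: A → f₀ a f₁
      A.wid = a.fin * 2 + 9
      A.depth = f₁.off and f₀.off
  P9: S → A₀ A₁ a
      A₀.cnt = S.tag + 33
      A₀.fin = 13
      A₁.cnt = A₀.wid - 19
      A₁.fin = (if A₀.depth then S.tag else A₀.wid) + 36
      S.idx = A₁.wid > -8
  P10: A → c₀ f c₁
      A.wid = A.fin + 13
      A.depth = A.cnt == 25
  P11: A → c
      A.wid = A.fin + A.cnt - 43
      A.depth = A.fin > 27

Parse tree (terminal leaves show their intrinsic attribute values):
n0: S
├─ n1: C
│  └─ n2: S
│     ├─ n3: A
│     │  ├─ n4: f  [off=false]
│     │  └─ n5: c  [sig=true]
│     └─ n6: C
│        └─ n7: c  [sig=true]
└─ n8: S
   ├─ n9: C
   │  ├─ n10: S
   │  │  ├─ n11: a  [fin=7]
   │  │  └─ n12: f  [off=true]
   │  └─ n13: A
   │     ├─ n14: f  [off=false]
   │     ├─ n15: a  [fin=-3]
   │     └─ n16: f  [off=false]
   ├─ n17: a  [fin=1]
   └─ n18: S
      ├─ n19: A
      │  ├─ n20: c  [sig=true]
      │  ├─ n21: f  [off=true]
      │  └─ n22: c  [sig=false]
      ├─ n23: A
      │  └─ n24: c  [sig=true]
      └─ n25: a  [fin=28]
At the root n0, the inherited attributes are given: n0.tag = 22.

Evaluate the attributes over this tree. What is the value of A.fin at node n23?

1. n0.tag = 22  [given at root]
2. n1.depth = 14  [S₀.tag - 8]
3. n2.tag = 30  [30]
4. n3.cnt = -5  [S.tag - 35]
5. n3.fin = 10  [S.tag - 20]
6. n4.off = false  [terminal]
7. n5.sig = true  [terminal]
8. n3.wid = 12  [A.fin + 2]
9. n3.depth = true  [f.off or c.sig]
10. n6.depth = -4  [S.tag - 34]
11. n7.sig = true  [terminal]
12. n6.idx = true  [C.depth > -5]
13. n6.key = "wv"  ["wv"]
14. n2.idx = false  [S.tag > 30]
15. n1.idx = true  [C.depth > 13]
16. n1.key = "xv"  ["xv"]
17. n8.tag = 2  [S₀.tag - 20]
18. n9.depth = 15  [S₀.tag + 13]
19. n10.tag = 16  [16]
20. n11.fin = 7  [terminal]
21. n12.off = true  [terminal]
22. n10.idx = true  [true]
23. n13.cnt = 30  [C.depth * -2 + 60]
24. n13.fin = 23  [C.depth + 8]
25. n14.off = false  [terminal]
26. n15.fin = -3  [terminal]
27. n16.off = false  [terminal]
28. n13.wid = 3  [a.fin * 2 + 9]
29. n13.depth = false  [f₁.off and f₀.off]
30. n9.idx = true  [true]
31. n9.key = "wz"  ["wz"]
32. n17.fin = 1  [terminal]
33. n18.tag = -8  [S₀.tag * -2 - 4]
34. n19.cnt = 25  [S.tag + 33]
35. n19.fin = 13  [13]
36. n20.sig = true  [terminal]
37. n21.off = true  [terminal]
38. n22.sig = false  [terminal]
39. n19.wid = 26  [A.fin + 13]
40. n19.depth = true  [A.cnt == 25]
41. n23.cnt = 7  [A₀.wid - 19]
42. n23.fin = 28  [(if A₀.depth then S.tag else A₀.wid) + 36]
43. n24.sig = true  [terminal]
44. n23.wid = -8  [A.fin + A.cnt - 43]
45. n23.depth = true  [A.fin > 27]
46. n25.fin = 28  [terminal]
47. n18.idx = false  [A₁.wid > -8]
48. n8.idx = false  [false]
49. n0.idx = false  [C.idx == false]

28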